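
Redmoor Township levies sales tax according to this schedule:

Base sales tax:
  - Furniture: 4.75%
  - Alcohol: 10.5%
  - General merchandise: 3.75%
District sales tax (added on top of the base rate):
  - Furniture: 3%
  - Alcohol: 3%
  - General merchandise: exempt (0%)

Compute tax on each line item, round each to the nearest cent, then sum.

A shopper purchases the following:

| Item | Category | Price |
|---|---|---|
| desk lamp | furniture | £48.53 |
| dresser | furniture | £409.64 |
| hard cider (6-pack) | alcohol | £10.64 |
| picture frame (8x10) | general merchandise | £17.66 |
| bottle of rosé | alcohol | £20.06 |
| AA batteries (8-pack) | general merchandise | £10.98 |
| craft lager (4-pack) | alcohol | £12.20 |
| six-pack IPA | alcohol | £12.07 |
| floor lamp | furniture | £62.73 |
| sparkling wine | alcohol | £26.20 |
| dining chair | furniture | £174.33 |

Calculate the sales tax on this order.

Desk lamp £48.53: furniture → 4.75% + 3% district = 7.75% → £3.76
Dresser £409.64: furniture → 4.75% + 3% district = 7.75% → £31.75
Hard cider (6-pack) £10.64: alcohol → 10.5% + 3% district = 13.5% → £1.44
Picture frame (8x10) £17.66: general merchandise → 3.75% + 0% district = 3.75% → £0.66
Bottle of rosé £20.06: alcohol → 10.5% + 3% district = 13.5% → £2.71
AA batteries (8-pack) £10.98: general merchandise → 3.75% + 0% district = 3.75% → £0.41
Craft lager (4-pack) £12.20: alcohol → 10.5% + 3% district = 13.5% → £1.65
Six-pack IPA £12.07: alcohol → 10.5% + 3% district = 13.5% → £1.63
Floor lamp £62.73: furniture → 4.75% + 3% district = 7.75% → £4.86
Sparkling wine £26.20: alcohol → 10.5% + 3% district = 13.5% → £3.54
Dining chair £174.33: furniture → 4.75% + 3% district = 7.75% → £13.51
Total tax = £3.76 + £31.75 + £1.44 + £0.66 + £2.71 + £0.41 + £1.65 + £1.63 + £4.86 + £3.54 + £13.51 = £65.92

£65.92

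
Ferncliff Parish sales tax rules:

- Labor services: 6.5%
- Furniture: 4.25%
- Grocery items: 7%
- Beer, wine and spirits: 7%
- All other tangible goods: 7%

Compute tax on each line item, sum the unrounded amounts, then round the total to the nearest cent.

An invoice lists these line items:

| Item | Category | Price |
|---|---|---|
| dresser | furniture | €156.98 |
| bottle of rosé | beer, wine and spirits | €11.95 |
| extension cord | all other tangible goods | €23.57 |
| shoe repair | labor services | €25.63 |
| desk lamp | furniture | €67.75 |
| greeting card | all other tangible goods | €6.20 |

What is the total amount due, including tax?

€306.22

Dresser €156.98: furniture → 4.25% → €6.67165
Bottle of rosé €11.95: beer, wine and spirits → 7% → €0.8365
Extension cord €23.57: all other tangible goods → 7% → €1.6499
Shoe repair €25.63: labor services → 6.5% → €1.66595
Desk lamp €67.75: furniture → 4.25% → €2.879375
Greeting card €6.20: all other tangible goods → 7% → €0.434
Subtotal = €292.08; unrounded tax = €14.137375 → €14.14; total due = €306.22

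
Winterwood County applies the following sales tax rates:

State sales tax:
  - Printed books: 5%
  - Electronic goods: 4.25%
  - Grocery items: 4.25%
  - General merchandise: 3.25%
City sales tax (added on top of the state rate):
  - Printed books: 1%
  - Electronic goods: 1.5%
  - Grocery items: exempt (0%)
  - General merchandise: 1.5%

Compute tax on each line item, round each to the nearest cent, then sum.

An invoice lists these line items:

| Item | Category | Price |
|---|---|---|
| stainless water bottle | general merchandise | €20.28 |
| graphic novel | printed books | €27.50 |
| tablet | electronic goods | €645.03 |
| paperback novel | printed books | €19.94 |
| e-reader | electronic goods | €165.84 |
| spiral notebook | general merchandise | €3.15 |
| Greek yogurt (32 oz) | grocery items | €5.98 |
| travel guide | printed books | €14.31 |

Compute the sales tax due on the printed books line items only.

Graphic novel €27.50: printed books → 5% + 1% city = 6% → €1.65
Paperback novel €19.94: printed books → 5% + 1% city = 6% → €1.20
Travel guide €14.31: printed books → 5% + 1% city = 6% → €0.86
Tax on printed books = €1.65 + €1.20 + €0.86 = €3.71

€3.71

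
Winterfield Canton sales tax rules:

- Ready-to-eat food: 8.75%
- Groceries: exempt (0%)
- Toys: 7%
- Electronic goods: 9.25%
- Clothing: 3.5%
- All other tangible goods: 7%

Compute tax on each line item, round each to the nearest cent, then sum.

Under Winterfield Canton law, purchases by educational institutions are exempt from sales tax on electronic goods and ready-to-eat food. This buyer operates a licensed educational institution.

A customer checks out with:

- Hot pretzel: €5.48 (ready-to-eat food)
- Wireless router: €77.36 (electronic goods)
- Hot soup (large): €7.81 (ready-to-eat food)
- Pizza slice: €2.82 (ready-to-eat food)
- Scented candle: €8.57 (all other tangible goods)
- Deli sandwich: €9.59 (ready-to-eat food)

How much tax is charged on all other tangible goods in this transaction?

€0.60

Scented candle €8.57: all other tangible goods → 7% → €0.60
Tax on all other tangible goods = €0.60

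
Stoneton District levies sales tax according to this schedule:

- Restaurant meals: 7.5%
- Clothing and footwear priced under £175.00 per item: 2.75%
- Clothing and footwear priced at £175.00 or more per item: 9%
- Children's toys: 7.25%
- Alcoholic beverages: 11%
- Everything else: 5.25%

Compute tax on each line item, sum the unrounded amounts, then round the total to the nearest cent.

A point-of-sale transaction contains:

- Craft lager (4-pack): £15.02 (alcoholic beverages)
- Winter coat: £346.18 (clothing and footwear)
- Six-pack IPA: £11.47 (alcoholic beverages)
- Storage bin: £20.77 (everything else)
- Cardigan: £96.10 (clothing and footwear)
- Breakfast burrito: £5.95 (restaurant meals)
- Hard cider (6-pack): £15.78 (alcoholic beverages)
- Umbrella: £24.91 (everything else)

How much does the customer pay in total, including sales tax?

Craft lager (4-pack) £15.02: alcoholic beverages → 11% → £1.6522
Winter coat £346.18: clothing and footwear, £175.00 or more → 9% → £31.1562
Six-pack IPA £11.47: alcoholic beverages → 11% → £1.2617
Storage bin £20.77: everything else → 5.25% → £1.090425
Cardigan £96.10: clothing and footwear, under £175.00 → 2.75% → £2.64275
Breakfast burrito £5.95: restaurant meals → 7.5% → £0.44625
Hard cider (6-pack) £15.78: alcoholic beverages → 11% → £1.7358
Umbrella £24.91: everything else → 5.25% → £1.307775
Subtotal = £536.18; unrounded tax = £41.2931 → £41.29; total due = £577.47

£577.47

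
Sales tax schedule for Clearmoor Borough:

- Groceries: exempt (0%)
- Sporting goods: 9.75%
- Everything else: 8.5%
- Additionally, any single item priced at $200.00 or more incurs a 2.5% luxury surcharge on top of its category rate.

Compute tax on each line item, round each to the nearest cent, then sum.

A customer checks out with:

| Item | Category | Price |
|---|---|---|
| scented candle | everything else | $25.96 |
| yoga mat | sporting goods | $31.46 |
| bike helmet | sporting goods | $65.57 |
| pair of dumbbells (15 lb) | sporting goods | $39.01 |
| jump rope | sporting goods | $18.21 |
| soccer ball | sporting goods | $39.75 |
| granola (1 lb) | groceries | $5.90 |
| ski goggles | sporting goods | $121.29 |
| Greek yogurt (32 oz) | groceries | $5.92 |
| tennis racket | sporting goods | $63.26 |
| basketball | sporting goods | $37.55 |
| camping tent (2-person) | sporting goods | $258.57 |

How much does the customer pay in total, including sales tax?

$786.91

Scented candle $25.96: everything else → 8.5% → $2.21
Yoga mat $31.46: sporting goods → 9.75% → $3.07
Bike helmet $65.57: sporting goods → 9.75% → $6.39
Pair of dumbbells (15 lb) $39.01: sporting goods → 9.75% → $3.80
Jump rope $18.21: sporting goods → 9.75% → $1.78
Soccer ball $39.75: sporting goods → 9.75% → $3.88
Granola (1 lb) $5.90: groceries → 0% → $0.00
Ski goggles $121.29: sporting goods → 9.75% → $11.83
Greek yogurt (32 oz) $5.92: groceries → 0% → $0.00
Tennis racket $63.26: sporting goods → 9.75% → $6.17
Basketball $37.55: sporting goods → 9.75% → $3.66
Camping tent (2-person) $258.57: sporting goods → 9.75% + 2.5% surcharge = 12.25% → $31.67
Subtotal = $712.45; tax = $74.46; total due = $786.91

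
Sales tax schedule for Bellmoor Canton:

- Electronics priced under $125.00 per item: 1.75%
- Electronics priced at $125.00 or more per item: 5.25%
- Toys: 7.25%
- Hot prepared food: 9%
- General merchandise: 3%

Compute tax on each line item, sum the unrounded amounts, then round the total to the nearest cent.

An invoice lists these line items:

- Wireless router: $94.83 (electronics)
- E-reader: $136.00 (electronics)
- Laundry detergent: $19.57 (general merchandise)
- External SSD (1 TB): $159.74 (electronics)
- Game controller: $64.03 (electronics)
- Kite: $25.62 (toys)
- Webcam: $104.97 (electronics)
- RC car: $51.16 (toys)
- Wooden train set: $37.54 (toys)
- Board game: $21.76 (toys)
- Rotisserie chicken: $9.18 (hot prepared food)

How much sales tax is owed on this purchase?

Wireless router $94.83: electronics, under $125.00 → 1.75% → $1.659525
E-reader $136.00: electronics, $125.00 or more → 5.25% → $7.14
Laundry detergent $19.57: general merchandise → 3% → $0.5871
External SSD (1 TB) $159.74: electronics, $125.00 or more → 5.25% → $8.38635
Game controller $64.03: electronics, under $125.00 → 1.75% → $1.120525
Kite $25.62: toys → 7.25% → $1.85745
Webcam $104.97: electronics, under $125.00 → 1.75% → $1.836975
RC car $51.16: toys → 7.25% → $3.7091
Wooden train set $37.54: toys → 7.25% → $2.72165
Board game $21.76: toys → 7.25% → $1.5776
Rotisserie chicken $9.18: hot prepared food → 9% → $0.8262
Unrounded tax sum = $31.422475 → $31.42

$31.42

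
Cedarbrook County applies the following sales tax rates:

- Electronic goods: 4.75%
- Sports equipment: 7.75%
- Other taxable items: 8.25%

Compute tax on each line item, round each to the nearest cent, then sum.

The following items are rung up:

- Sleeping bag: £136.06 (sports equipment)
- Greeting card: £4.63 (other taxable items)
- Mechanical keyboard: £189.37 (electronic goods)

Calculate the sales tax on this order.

Sleeping bag £136.06: sports equipment → 7.75% → £10.54
Greeting card £4.63: other taxable items → 8.25% → £0.38
Mechanical keyboard £189.37: electronic goods → 4.75% → £9.00
Total tax = £10.54 + £0.38 + £9.00 = £19.92

£19.92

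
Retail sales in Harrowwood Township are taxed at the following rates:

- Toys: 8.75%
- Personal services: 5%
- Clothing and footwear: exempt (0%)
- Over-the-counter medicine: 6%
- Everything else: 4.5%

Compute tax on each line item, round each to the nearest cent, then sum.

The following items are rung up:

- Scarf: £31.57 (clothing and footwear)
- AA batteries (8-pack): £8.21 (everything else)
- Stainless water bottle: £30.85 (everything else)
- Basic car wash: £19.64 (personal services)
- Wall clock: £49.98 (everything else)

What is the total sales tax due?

Scarf £31.57: clothing and footwear → 0% → £0.00
AA batteries (8-pack) £8.21: everything else → 4.5% → £0.37
Stainless water bottle £30.85: everything else → 4.5% → £1.39
Basic car wash £19.64: personal services → 5% → £0.98
Wall clock £49.98: everything else → 4.5% → £2.25
Total tax = £0.37 + £1.39 + £0.98 + £2.25 = £4.99

£4.99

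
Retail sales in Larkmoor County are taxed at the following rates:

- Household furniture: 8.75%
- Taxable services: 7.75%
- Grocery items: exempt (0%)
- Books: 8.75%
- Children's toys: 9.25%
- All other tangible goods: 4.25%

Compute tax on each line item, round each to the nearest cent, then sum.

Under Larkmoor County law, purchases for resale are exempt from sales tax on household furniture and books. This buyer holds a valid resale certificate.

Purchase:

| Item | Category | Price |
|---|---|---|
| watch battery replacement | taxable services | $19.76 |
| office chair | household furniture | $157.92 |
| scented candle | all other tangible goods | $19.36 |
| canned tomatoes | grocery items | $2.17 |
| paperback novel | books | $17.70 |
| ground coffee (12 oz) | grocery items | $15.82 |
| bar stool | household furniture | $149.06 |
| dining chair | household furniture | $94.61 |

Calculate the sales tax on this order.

$2.35

Watch battery replacement $19.76: taxable services → 7.75% → $1.53
Office chair $157.92: household furniture, buyer-exempt → 0% → $0.00
Scented candle $19.36: all other tangible goods → 4.25% → $0.82
Canned tomatoes $2.17: grocery items → 0% → $0.00
Paperback novel $17.70: books, buyer-exempt → 0% → $0.00
Ground coffee (12 oz) $15.82: grocery items → 0% → $0.00
Bar stool $149.06: household furniture, buyer-exempt → 0% → $0.00
Dining chair $94.61: household furniture, buyer-exempt → 0% → $0.00
Total tax = $1.53 + $0.82 = $2.35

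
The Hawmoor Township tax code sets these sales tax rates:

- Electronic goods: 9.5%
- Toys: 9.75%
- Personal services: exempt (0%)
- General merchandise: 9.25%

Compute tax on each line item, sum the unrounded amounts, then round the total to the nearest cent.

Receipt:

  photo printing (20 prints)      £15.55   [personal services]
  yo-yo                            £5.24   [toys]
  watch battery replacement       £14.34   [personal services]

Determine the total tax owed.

£0.51

Photo printing (20 prints) £15.55: personal services → 0% → £0.00
Yo-yo £5.24: toys → 9.75% → £0.5109
Watch battery replacement £14.34: personal services → 0% → £0.00
Unrounded tax sum = £0.5109 → £0.51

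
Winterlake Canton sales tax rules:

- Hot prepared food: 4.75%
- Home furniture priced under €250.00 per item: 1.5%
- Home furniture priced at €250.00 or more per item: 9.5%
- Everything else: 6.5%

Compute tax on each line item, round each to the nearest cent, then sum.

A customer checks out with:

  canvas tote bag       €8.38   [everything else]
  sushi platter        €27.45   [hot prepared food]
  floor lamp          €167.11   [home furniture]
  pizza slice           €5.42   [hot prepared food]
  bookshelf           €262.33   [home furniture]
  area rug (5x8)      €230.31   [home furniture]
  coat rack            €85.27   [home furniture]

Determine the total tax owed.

€34.26

Canvas tote bag €8.38: everything else → 6.5% → €0.54
Sushi platter €27.45: hot prepared food → 4.75% → €1.30
Floor lamp €167.11: home furniture, under €250.00 → 1.5% → €2.51
Pizza slice €5.42: hot prepared food → 4.75% → €0.26
Bookshelf €262.33: home furniture, €250.00 or more → 9.5% → €24.92
Area rug (5x8) €230.31: home furniture, under €250.00 → 1.5% → €3.45
Coat rack €85.27: home furniture, under €250.00 → 1.5% → €1.28
Total tax = €0.54 + €1.30 + €2.51 + €0.26 + €24.92 + €3.45 + €1.28 = €34.26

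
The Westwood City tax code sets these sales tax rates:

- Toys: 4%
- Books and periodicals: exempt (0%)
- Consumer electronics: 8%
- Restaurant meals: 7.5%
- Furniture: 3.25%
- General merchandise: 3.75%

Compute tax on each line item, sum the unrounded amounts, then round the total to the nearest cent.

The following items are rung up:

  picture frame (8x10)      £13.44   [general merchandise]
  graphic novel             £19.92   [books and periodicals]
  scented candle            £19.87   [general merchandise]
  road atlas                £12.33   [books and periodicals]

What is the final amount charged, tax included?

£66.81

Picture frame (8x10) £13.44: general merchandise → 3.75% → £0.504
Graphic novel £19.92: books and periodicals → 0% → £0.00
Scented candle £19.87: general merchandise → 3.75% → £0.745125
Road atlas £12.33: books and periodicals → 0% → £0.00
Subtotal = £65.56; unrounded tax = £1.249125 → £1.25; total due = £66.81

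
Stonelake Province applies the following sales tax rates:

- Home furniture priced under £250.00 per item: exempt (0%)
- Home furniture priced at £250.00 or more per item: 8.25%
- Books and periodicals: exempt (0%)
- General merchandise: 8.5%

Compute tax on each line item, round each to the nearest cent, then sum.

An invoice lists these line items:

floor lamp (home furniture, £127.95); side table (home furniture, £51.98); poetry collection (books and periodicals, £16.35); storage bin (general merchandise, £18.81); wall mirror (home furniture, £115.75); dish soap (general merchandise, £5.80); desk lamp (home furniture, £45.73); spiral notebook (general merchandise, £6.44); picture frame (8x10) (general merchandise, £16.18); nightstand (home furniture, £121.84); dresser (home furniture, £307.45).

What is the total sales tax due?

£29.38

Floor lamp £127.95: home furniture, under £250.00 → 0% → £0.00
Side table £51.98: home furniture, under £250.00 → 0% → £0.00
Poetry collection £16.35: books and periodicals → 0% → £0.00
Storage bin £18.81: general merchandise → 8.5% → £1.60
Wall mirror £115.75: home furniture, under £250.00 → 0% → £0.00
Dish soap £5.80: general merchandise → 8.5% → £0.49
Desk lamp £45.73: home furniture, under £250.00 → 0% → £0.00
Spiral notebook £6.44: general merchandise → 8.5% → £0.55
Picture frame (8x10) £16.18: general merchandise → 8.5% → £1.38
Nightstand £121.84: home furniture, under £250.00 → 0% → £0.00
Dresser £307.45: home furniture, £250.00 or more → 8.25% → £25.36
Total tax = £1.60 + £0.49 + £0.55 + £1.38 + £25.36 = £29.38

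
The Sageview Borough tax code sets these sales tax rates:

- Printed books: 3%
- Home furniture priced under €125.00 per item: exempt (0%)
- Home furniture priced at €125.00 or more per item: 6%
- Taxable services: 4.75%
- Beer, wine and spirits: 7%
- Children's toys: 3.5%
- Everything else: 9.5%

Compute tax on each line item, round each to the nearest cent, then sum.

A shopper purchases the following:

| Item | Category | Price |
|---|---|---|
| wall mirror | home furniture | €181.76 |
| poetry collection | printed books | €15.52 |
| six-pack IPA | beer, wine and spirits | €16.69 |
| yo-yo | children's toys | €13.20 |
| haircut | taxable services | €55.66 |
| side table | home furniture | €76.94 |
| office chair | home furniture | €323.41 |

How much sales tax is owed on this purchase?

€35.05

Wall mirror €181.76: home furniture, €125.00 or more → 6% → €10.91
Poetry collection €15.52: printed books → 3% → €0.47
Six-pack IPA €16.69: beer, wine and spirits → 7% → €1.17
Yo-yo €13.20: children's toys → 3.5% → €0.46
Haircut €55.66: taxable services → 4.75% → €2.64
Side table €76.94: home furniture, under €125.00 → 0% → €0.00
Office chair €323.41: home furniture, €125.00 or more → 6% → €19.40
Total tax = €10.91 + €0.47 + €1.17 + €0.46 + €2.64 + €19.40 = €35.05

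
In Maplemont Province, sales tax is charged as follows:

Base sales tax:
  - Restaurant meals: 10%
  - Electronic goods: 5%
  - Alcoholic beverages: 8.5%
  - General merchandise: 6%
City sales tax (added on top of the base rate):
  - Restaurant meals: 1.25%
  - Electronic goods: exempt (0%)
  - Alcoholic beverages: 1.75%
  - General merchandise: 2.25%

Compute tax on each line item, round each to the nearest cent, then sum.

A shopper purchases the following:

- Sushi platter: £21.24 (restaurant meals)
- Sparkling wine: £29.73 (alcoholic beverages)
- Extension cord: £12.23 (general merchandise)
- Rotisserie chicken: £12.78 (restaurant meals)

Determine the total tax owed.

Sushi platter £21.24: restaurant meals → 10% + 1.25% city = 11.25% → £2.39
Sparkling wine £29.73: alcoholic beverages → 8.5% + 1.75% city = 10.25% → £3.05
Extension cord £12.23: general merchandise → 6% + 2.25% city = 8.25% → £1.01
Rotisserie chicken £12.78: restaurant meals → 10% + 1.25% city = 11.25% → £1.44
Total tax = £2.39 + £3.05 + £1.01 + £1.44 = £7.89

£7.89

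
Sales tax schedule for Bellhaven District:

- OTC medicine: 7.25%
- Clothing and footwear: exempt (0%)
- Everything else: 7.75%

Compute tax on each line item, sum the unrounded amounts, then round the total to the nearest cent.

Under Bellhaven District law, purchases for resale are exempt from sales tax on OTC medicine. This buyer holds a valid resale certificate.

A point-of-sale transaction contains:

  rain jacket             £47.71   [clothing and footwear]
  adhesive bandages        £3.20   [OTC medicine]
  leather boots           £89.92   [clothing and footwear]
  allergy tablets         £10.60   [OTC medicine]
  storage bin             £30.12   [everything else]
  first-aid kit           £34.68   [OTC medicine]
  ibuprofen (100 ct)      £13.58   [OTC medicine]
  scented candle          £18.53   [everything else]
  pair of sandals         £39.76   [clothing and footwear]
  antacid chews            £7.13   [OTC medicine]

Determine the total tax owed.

£3.77

Rain jacket £47.71: clothing and footwear → 0% → £0.00
Adhesive bandages £3.20: OTC medicine, buyer-exempt → 0% → £0.00
Leather boots £89.92: clothing and footwear → 0% → £0.00
Allergy tablets £10.60: OTC medicine, buyer-exempt → 0% → £0.00
Storage bin £30.12: everything else → 7.75% → £2.3343
First-aid kit £34.68: OTC medicine, buyer-exempt → 0% → £0.00
Ibuprofen (100 ct) £13.58: OTC medicine, buyer-exempt → 0% → £0.00
Scented candle £18.53: everything else → 7.75% → £1.436075
Pair of sandals £39.76: clothing and footwear → 0% → £0.00
Antacid chews £7.13: OTC medicine, buyer-exempt → 0% → £0.00
Unrounded tax sum = £3.770375 → £3.77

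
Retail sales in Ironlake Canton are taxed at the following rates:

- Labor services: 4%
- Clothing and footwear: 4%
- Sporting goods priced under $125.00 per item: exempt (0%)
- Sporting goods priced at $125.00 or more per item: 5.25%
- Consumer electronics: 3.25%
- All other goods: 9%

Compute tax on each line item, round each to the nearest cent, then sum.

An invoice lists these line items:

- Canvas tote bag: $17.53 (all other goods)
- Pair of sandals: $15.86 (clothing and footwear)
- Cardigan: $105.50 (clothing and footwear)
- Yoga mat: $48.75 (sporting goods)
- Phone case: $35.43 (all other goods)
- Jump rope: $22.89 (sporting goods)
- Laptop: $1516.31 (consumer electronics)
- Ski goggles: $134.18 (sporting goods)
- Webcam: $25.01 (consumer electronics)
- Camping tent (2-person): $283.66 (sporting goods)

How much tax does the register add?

Canvas tote bag $17.53: all other goods → 9% → $1.58
Pair of sandals $15.86: clothing and footwear → 4% → $0.63
Cardigan $105.50: clothing and footwear → 4% → $4.22
Yoga mat $48.75: sporting goods, under $125.00 → 0% → $0.00
Phone case $35.43: all other goods → 9% → $3.19
Jump rope $22.89: sporting goods, under $125.00 → 0% → $0.00
Laptop $1516.31: consumer electronics → 3.25% → $49.28
Ski goggles $134.18: sporting goods, $125.00 or more → 5.25% → $7.04
Webcam $25.01: consumer electronics → 3.25% → $0.81
Camping tent (2-person) $283.66: sporting goods, $125.00 or more → 5.25% → $14.89
Total tax = $1.58 + $0.63 + $4.22 + $3.19 + $49.28 + $7.04 + $0.81 + $14.89 = $81.64

$81.64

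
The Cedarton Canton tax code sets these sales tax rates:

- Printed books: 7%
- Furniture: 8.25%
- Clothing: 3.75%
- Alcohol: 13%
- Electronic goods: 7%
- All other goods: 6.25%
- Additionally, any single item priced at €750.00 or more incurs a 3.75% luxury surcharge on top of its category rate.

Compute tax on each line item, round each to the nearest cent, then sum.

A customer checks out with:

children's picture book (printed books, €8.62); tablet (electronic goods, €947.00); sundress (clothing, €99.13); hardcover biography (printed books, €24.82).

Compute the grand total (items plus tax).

€1187.43

Children's picture book €8.62: printed books → 7% → €0.60
Tablet €947.00: electronic goods → 7% + 3.75% surcharge = 10.75% → €101.80
Sundress €99.13: clothing → 3.75% → €3.72
Hardcover biography €24.82: printed books → 7% → €1.74
Subtotal = €1079.57; tax = €107.86; total due = €1187.43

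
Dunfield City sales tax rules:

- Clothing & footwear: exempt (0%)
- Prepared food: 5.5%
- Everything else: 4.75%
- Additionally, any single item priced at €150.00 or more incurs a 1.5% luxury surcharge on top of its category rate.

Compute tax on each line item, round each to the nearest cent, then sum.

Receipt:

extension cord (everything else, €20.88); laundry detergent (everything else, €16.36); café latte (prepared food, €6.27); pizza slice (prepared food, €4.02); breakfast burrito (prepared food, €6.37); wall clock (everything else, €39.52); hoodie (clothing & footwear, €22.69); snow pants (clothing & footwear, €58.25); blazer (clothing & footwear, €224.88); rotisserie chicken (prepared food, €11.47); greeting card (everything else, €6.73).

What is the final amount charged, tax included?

€426.32

Extension cord €20.88: everything else → 4.75% → €0.99
Laundry detergent €16.36: everything else → 4.75% → €0.78
Café latte €6.27: prepared food → 5.5% → €0.34
Pizza slice €4.02: prepared food → 5.5% → €0.22
Breakfast burrito €6.37: prepared food → 5.5% → €0.35
Wall clock €39.52: everything else → 4.75% → €1.88
Hoodie €22.69: clothing & footwear → 0% → €0.00
Snow pants €58.25: clothing & footwear → 0% → €0.00
Blazer €224.88: clothing & footwear → 0% + 1.5% surcharge = 1.5% → €3.37
Rotisserie chicken €11.47: prepared food → 5.5% → €0.63
Greeting card €6.73: everything else → 4.75% → €0.32
Subtotal = €417.44; tax = €8.88; total due = €426.32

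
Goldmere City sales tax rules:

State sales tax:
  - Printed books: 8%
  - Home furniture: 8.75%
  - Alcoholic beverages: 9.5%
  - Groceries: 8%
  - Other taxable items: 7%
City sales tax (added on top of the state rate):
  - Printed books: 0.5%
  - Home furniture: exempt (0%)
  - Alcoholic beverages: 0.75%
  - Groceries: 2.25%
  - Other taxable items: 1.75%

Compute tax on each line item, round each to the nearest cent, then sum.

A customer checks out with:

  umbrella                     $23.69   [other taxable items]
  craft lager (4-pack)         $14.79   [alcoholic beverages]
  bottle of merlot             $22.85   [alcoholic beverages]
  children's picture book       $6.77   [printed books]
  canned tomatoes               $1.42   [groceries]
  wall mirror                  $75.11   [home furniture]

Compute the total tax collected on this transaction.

Umbrella $23.69: other taxable items → 7% + 1.75% city = 8.75% → $2.07
Craft lager (4-pack) $14.79: alcoholic beverages → 9.5% + 0.75% city = 10.25% → $1.52
Bottle of merlot $22.85: alcoholic beverages → 9.5% + 0.75% city = 10.25% → $2.34
Children's picture book $6.77: printed books → 8% + 0.5% city = 8.5% → $0.58
Canned tomatoes $1.42: groceries → 8% + 2.25% city = 10.25% → $0.15
Wall mirror $75.11: home furniture → 8.75% + 0% city = 8.75% → $6.57
Total tax = $2.07 + $1.52 + $2.34 + $0.58 + $0.15 + $6.57 = $13.23

$13.23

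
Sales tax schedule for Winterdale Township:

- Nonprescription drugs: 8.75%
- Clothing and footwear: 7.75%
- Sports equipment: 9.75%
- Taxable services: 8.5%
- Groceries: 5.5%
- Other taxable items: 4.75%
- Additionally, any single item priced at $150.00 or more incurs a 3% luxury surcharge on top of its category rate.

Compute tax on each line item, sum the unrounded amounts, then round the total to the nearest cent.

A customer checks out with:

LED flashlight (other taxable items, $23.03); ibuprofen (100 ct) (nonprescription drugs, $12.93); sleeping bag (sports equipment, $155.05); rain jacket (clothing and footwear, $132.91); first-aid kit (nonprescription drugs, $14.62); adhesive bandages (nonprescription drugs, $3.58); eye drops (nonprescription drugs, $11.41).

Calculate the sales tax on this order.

LED flashlight $23.03: other taxable items → 4.75% → $1.093925
Ibuprofen (100 ct) $12.93: nonprescription drugs → 8.75% → $1.131375
Sleeping bag $155.05: sports equipment → 9.75% + 3% surcharge = 12.75% → $19.768875
Rain jacket $132.91: clothing and footwear → 7.75% → $10.300525
First-aid kit $14.62: nonprescription drugs → 8.75% → $1.27925
Adhesive bandages $3.58: nonprescription drugs → 8.75% → $0.31325
Eye drops $11.41: nonprescription drugs → 8.75% → $0.998375
Unrounded tax sum = $34.885575 → $34.89

$34.89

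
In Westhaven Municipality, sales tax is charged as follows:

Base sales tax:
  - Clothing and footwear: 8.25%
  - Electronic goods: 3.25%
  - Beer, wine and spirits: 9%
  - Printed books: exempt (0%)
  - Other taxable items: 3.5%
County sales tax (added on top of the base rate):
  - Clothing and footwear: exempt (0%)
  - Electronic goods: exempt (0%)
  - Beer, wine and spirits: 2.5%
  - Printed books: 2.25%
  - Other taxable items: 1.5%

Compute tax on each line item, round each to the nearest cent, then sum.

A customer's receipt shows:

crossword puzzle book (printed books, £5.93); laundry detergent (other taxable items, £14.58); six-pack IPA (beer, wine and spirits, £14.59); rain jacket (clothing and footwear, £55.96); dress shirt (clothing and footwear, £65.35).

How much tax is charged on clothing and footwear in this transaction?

Rain jacket £55.96: clothing and footwear → 8.25% + 0% county = 8.25% → £4.62
Dress shirt £65.35: clothing and footwear → 8.25% + 0% county = 8.25% → £5.39
Tax on clothing and footwear = £4.62 + £5.39 = £10.01

£10.01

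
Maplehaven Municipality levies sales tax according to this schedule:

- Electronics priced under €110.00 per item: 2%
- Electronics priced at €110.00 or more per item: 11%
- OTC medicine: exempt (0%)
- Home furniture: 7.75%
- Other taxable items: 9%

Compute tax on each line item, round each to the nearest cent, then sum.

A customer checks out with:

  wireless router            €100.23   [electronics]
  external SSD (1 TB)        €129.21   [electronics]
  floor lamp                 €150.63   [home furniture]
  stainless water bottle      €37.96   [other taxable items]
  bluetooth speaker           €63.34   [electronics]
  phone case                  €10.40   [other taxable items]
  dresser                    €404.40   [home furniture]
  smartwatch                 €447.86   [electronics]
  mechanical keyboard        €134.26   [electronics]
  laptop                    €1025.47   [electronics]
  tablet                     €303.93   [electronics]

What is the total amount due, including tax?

Wireless router €100.23: electronics, under €110.00 → 2% → €2.00
External SSD (1 TB) €129.21: electronics, €110.00 or more → 11% → €14.21
Floor lamp €150.63: home furniture → 7.75% → €11.67
Stainless water bottle €37.96: other taxable items → 9% → €3.42
Bluetooth speaker €63.34: electronics, under €110.00 → 2% → €1.27
Phone case €10.40: other taxable items → 9% → €0.94
Dresser €404.40: home furniture → 7.75% → €31.34
Smartwatch €447.86: electronics, €110.00 or more → 11% → €49.26
Mechanical keyboard €134.26: electronics, €110.00 or more → 11% → €14.77
Laptop €1025.47: electronics, €110.00 or more → 11% → €112.80
Tablet €303.93: electronics, €110.00 or more → 11% → €33.43
Subtotal = €2807.69; tax = €275.11; total due = €3082.80

€3082.80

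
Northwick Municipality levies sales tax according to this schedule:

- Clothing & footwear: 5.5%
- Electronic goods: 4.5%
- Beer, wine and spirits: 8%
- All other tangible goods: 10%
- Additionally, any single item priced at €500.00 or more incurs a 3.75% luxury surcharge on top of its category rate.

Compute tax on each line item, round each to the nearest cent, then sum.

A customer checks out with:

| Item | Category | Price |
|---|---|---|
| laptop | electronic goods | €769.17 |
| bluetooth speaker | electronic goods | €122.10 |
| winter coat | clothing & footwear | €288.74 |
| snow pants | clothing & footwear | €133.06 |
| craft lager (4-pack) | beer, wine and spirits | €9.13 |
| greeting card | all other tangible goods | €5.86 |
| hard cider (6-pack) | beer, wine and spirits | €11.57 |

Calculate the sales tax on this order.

Laptop €769.17: electronic goods → 4.5% + 3.75% surcharge = 8.25% → €63.46
Bluetooth speaker €122.10: electronic goods → 4.5% → €5.49
Winter coat €288.74: clothing & footwear → 5.5% → €15.88
Snow pants €133.06: clothing & footwear → 5.5% → €7.32
Craft lager (4-pack) €9.13: beer, wine and spirits → 8% → €0.73
Greeting card €5.86: all other tangible goods → 10% → €0.59
Hard cider (6-pack) €11.57: beer, wine and spirits → 8% → €0.93
Total tax = €63.46 + €5.49 + €15.88 + €7.32 + €0.73 + €0.59 + €0.93 = €94.40

€94.40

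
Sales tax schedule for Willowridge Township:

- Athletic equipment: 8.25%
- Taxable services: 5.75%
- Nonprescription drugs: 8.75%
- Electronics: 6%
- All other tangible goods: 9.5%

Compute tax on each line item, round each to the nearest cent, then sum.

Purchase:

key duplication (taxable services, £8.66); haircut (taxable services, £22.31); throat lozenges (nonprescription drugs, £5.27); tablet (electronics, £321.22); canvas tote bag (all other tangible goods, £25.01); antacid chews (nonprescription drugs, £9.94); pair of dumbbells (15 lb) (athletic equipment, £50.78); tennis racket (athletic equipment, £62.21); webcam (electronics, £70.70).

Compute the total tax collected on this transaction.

£38.32

Key duplication £8.66: taxable services → 5.75% → £0.50
Haircut £22.31: taxable services → 5.75% → £1.28
Throat lozenges £5.27: nonprescription drugs → 8.75% → £0.46
Tablet £321.22: electronics → 6% → £19.27
Canvas tote bag £25.01: all other tangible goods → 9.5% → £2.38
Antacid chews £9.94: nonprescription drugs → 8.75% → £0.87
Pair of dumbbells (15 lb) £50.78: athletic equipment → 8.25% → £4.19
Tennis racket £62.21: athletic equipment → 8.25% → £5.13
Webcam £70.70: electronics → 6% → £4.24
Total tax = £0.50 + £1.28 + £0.46 + £19.27 + £2.38 + £0.87 + £4.19 + £5.13 + £4.24 = £38.32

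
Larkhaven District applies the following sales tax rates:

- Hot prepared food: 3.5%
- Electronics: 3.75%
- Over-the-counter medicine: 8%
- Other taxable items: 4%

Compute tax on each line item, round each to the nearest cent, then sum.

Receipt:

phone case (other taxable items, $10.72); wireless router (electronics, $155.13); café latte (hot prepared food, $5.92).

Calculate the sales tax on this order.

Phone case $10.72: other taxable items → 4% → $0.43
Wireless router $155.13: electronics → 3.75% → $5.82
Café latte $5.92: hot prepared food → 3.5% → $0.21
Total tax = $0.43 + $5.82 + $0.21 = $6.46

$6.46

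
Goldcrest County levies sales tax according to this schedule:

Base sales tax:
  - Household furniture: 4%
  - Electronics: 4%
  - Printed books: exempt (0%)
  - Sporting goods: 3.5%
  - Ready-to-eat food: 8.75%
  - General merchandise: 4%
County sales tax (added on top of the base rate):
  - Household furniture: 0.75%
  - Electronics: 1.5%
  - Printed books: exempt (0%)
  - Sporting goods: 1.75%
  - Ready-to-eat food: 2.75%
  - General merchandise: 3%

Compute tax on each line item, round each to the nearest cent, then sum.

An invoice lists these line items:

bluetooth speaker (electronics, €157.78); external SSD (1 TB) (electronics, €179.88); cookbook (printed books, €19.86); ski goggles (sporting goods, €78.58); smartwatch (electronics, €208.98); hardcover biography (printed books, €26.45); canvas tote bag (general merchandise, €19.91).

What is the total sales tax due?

€35.58

Bluetooth speaker €157.78: electronics → 4% + 1.5% county = 5.5% → €8.68
External SSD (1 TB) €179.88: electronics → 4% + 1.5% county = 5.5% → €9.89
Cookbook €19.86: printed books → 0% + 0% county = 0% → €0.00
Ski goggles €78.58: sporting goods → 3.5% + 1.75% county = 5.25% → €4.13
Smartwatch €208.98: electronics → 4% + 1.5% county = 5.5% → €11.49
Hardcover biography €26.45: printed books → 0% + 0% county = 0% → €0.00
Canvas tote bag €19.91: general merchandise → 4% + 3% county = 7% → €1.39
Total tax = €8.68 + €9.89 + €4.13 + €11.49 + €1.39 = €35.58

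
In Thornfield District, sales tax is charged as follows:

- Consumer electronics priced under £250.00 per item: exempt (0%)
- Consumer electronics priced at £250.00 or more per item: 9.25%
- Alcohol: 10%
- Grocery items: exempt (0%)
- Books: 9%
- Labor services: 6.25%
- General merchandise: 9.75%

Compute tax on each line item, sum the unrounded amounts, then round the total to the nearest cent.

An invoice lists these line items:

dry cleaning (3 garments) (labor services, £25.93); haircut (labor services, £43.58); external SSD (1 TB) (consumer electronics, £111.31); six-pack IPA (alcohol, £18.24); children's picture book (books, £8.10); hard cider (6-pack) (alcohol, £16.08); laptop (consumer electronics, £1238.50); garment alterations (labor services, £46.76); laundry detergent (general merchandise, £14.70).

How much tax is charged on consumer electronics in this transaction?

External SSD (1 TB) £111.31: consumer electronics, under £250.00 → 0% → £0.00
Laptop £1238.50: consumer electronics, £250.00 or more → 9.25% → £114.56125
Tax on consumer electronics: unrounded sum = £114.56125 → £114.56

£114.56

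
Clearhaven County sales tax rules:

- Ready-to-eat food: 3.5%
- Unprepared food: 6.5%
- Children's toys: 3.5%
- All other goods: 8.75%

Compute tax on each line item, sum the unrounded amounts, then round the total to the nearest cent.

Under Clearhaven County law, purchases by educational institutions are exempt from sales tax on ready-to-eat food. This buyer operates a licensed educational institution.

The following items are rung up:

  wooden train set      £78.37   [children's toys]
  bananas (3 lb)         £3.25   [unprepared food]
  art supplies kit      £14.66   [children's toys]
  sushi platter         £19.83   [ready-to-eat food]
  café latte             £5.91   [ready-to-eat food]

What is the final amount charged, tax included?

Wooden train set £78.37: children's toys → 3.5% → £2.74295
Bananas (3 lb) £3.25: unprepared food → 6.5% → £0.21125
Art supplies kit £14.66: children's toys → 3.5% → £0.5131
Sushi platter £19.83: ready-to-eat food, buyer-exempt → 0% → £0.00
Café latte £5.91: ready-to-eat food, buyer-exempt → 0% → £0.00
Subtotal = £122.02; unrounded tax = £3.4673 → £3.47; total due = £125.49

£125.49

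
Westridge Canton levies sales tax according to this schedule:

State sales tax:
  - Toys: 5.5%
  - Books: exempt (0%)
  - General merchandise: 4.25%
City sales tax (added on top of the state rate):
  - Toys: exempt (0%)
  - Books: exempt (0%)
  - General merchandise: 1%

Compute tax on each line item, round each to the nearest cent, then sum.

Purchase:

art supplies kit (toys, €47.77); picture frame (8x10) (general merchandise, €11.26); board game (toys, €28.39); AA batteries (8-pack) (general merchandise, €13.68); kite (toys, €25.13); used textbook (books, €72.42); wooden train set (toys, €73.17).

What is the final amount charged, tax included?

Art supplies kit €47.77: toys → 5.5% + 0% city = 5.5% → €2.63
Picture frame (8x10) €11.26: general merchandise → 4.25% + 1% city = 5.25% → €0.59
Board game €28.39: toys → 5.5% + 0% city = 5.5% → €1.56
AA batteries (8-pack) €13.68: general merchandise → 4.25% + 1% city = 5.25% → €0.72
Kite €25.13: toys → 5.5% + 0% city = 5.5% → €1.38
Used textbook €72.42: books → 0% + 0% city = 0% → €0.00
Wooden train set €73.17: toys → 5.5% + 0% city = 5.5% → €4.02
Subtotal = €271.82; tax = €10.90; total due = €282.72

€282.72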